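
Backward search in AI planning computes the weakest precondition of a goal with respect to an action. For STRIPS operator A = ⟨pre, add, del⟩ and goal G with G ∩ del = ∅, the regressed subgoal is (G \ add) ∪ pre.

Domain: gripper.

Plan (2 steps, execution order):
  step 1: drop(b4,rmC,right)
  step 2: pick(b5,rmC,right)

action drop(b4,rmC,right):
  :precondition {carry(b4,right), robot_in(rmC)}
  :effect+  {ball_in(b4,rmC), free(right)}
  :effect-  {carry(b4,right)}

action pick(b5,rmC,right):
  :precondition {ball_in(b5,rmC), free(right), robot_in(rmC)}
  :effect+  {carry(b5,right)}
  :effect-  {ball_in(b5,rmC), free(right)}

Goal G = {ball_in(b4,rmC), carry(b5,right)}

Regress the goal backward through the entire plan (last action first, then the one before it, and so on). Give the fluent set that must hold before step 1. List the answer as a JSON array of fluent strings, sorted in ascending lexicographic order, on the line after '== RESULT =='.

Work backward from the goal:
  through step 2 (pick(b5,rmC,right)): drop {carry(b5,right)}, keep {ball_in(b4,rmC)}, require {ball_in(b5,rmC), free(right), robot_in(rmC)}
    → {ball_in(b4,rmC), ball_in(b5,rmC), free(right), robot_in(rmC)}
  through step 1 (drop(b4,rmC,right)): drop {ball_in(b4,rmC), free(right)}, keep {ball_in(b5,rmC), robot_in(rmC)}, require {carry(b4,right), robot_in(rmC)}
    → {ball_in(b5,rmC), carry(b4,right), robot_in(rmC)}

== RESULT ==
["ball_in(b5,rmC)", "carry(b4,right)", "robot_in(rmC)"]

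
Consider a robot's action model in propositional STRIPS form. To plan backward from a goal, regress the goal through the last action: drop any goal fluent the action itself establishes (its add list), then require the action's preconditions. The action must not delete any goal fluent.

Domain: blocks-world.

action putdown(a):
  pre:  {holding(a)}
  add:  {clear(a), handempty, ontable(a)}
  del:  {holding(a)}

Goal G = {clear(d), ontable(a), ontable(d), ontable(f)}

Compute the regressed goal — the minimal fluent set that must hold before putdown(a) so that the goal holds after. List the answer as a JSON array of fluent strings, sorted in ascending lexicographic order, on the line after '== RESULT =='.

Regress:
  G ∩ del = {}  (empty — regression defined)
  G \ add = {clear(d), ontable(a), ontable(d), ontable(f)} \ {clear(a), handempty, ontable(a)} = {clear(d), ontable(d), ontable(f)}
  ∪ pre   = {clear(d), ontable(d), ontable(f)} ∪ {holding(a)}
          = {clear(d), holding(a), ontable(d), ontable(f)}

== RESULT ==
["clear(d)", "holding(a)", "ontable(d)", "ontable(f)"]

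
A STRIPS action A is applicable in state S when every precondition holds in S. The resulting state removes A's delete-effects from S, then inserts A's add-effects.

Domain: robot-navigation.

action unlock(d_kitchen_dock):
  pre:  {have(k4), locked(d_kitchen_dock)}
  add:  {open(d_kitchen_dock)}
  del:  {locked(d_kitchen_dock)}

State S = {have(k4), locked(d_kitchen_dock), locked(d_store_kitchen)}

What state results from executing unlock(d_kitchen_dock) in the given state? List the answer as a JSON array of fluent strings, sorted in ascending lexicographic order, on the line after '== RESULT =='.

Progress:
  pre ⊆ S: {have(k4), locked(d_kitchen_dock)} ⊆ S  — applicable
  S \ del = {have(k4), locked(d_store_kitchen)}
  ∪ add   = {have(k4), locked(d_store_kitchen), open(d_kitchen_dock)}

== RESULT ==
["have(k4)", "locked(d_store_kitchen)", "open(d_kitchen_dock)"]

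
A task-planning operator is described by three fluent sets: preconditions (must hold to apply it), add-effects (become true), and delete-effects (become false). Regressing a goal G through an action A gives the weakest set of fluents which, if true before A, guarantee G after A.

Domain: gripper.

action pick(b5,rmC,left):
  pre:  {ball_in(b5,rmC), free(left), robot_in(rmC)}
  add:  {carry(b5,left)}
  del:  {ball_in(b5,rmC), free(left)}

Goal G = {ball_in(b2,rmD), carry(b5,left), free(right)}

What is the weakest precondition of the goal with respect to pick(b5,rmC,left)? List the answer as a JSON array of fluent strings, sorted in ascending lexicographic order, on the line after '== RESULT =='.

Compute (G \ add) ∪ pre:
  G ∩ del = {}  (empty — regression defined)
  G \ add = {ball_in(b2,rmD), carry(b5,left), free(right)} \ {carry(b5,left)} = {ball_in(b2,rmD), free(right)}
  ∪ pre   = {ball_in(b2,rmD), free(right)} ∪ {ball_in(b5,rmC), free(left), robot_in(rmC)}
          = {ball_in(b2,rmD), ball_in(b5,rmC), free(left), free(right), robot_in(rmC)}

== RESULT ==
["ball_in(b2,rmD)", "ball_in(b5,rmC)", "free(left)", "free(right)", "robot_in(rmC)"]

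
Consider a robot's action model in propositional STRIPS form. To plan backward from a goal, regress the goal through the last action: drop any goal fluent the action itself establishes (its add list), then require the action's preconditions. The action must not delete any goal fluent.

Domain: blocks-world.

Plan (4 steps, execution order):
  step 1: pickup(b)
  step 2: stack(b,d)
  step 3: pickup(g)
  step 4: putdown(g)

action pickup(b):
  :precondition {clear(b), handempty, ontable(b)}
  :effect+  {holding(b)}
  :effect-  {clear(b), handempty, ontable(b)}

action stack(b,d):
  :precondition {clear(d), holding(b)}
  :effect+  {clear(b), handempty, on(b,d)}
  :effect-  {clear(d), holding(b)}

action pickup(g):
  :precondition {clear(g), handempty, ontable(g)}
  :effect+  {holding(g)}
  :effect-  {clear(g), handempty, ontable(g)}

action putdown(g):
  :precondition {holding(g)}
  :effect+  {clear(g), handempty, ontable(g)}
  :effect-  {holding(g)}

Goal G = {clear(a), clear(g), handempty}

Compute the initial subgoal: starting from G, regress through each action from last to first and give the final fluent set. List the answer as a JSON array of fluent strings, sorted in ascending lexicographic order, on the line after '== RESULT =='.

Work backward from the goal:
  through step 4 (putdown(g)): drop {clear(g), handempty}, keep {clear(a)}, require {holding(g)}
    → {clear(a), holding(g)}
  through step 3 (pickup(g)): drop {holding(g)}, keep {clear(a)}, require {clear(g), handempty, ontable(g)}
    → {clear(a), clear(g), handempty, ontable(g)}
  through step 2 (stack(b,d)): drop {handempty}, keep {clear(a), clear(g), ontable(g)}, require {clear(d), holding(b)}
    → {clear(a), clear(d), clear(g), holding(b), ontable(g)}
  through step 1 (pickup(b)): drop {holding(b)}, keep {clear(a), clear(d), clear(g), ontable(g)}, require {clear(b), handempty, ontable(b)}
    → {clear(a), clear(b), clear(d), clear(g), handempty, ontable(b), ontable(g)}

== RESULT ==
["clear(a)", "clear(b)", "clear(d)", "clear(g)", "handempty", "ontable(b)", "ontable(g)"]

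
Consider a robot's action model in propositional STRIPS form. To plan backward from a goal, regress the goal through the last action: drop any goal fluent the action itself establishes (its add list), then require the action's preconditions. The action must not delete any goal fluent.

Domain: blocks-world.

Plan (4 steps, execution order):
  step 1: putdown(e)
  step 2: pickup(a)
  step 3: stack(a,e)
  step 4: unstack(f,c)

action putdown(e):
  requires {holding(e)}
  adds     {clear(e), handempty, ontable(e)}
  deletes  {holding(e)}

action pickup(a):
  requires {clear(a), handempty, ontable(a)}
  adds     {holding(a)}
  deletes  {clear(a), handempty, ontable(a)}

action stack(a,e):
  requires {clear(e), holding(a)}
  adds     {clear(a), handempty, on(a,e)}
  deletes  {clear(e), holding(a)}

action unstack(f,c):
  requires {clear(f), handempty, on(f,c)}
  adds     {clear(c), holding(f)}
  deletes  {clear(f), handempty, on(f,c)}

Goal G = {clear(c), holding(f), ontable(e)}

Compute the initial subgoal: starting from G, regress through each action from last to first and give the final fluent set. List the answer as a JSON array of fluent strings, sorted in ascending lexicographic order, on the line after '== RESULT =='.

Regress step by step:
  through step 4 (unstack(f,c)): drop {clear(c), holding(f)}, keep {ontable(e)}, require {clear(f), handempty, on(f,c)}
    → {clear(f), handempty, on(f,c), ontable(e)}
  through step 3 (stack(a,e)): drop {handempty}, keep {clear(f), on(f,c), ontable(e)}, require {clear(e), holding(a)}
    → {clear(e), clear(f), holding(a), on(f,c), ontable(e)}
  through step 2 (pickup(a)): drop {holding(a)}, keep {clear(e), clear(f), on(f,c), ontable(e)}, require {clear(a), handempty, ontable(a)}
    → {clear(a), clear(e), clear(f), handempty, on(f,c), ontable(a), ontable(e)}
  through step 1 (putdown(e)): drop {clear(e), handempty, ontable(e)}, keep {clear(a), clear(f), on(f,c), ontable(a)}, require {holding(e)}
    → {clear(a), clear(f), holding(e), on(f,c), ontable(a)}

== RESULT ==
["clear(a)", "clear(f)", "holding(e)", "on(f,c)", "ontable(a)"]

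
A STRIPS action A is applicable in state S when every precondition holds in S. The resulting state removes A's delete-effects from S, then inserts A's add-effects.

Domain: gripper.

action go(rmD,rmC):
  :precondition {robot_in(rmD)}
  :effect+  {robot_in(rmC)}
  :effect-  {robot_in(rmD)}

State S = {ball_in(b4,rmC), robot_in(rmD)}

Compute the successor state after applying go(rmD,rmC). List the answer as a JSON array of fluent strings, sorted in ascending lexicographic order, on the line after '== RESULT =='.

Progress:
  pre ⊆ S: {robot_in(rmD)} ⊆ S  — applicable
  S \ del = {ball_in(b4,rmC)}
  ∪ add   = {ball_in(b4,rmC), robot_in(rmC)}

== RESULT ==
["ball_in(b4,rmC)", "robot_in(rmC)"]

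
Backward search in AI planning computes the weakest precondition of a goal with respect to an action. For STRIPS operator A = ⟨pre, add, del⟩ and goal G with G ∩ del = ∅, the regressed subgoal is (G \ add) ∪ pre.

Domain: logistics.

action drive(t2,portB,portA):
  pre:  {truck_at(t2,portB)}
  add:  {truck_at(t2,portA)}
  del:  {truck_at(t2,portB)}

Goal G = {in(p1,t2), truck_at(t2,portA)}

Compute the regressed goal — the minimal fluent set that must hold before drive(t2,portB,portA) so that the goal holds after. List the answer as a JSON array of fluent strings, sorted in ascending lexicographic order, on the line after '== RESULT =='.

Compute (G \ add) ∪ pre:
  G ∩ del = {}  (empty — regression defined)
  G \ add = {in(p1,t2), truck_at(t2,portA)} \ {truck_at(t2,portA)} = {in(p1,t2)}
  ∪ pre   = {in(p1,t2)} ∪ {truck_at(t2,portB)}
          = {in(p1,t2), truck_at(t2,portB)}

== RESULT ==
["in(p1,t2)", "truck_at(t2,portB)"]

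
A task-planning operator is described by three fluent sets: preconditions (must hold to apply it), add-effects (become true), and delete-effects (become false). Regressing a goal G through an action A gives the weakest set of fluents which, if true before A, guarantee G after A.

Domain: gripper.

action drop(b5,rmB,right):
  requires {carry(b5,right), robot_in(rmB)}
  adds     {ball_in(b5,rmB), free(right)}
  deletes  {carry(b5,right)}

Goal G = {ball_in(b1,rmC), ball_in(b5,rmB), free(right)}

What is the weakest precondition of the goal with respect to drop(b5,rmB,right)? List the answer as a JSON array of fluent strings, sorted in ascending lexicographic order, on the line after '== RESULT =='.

Regress:
  G ∩ del = {}  (empty — regression defined)
  G \ add = {ball_in(b1,rmC), ball_in(b5,rmB), free(right)} \ {ball_in(b5,rmB), free(right)} = {ball_in(b1,rmC)}
  ∪ pre   = {ball_in(b1,rmC)} ∪ {carry(b5,right), robot_in(rmB)}
          = {ball_in(b1,rmC), carry(b5,right), robot_in(rmB)}

== RESULT ==
["ball_in(b1,rmC)", "carry(b5,right)", "robot_in(rmB)"]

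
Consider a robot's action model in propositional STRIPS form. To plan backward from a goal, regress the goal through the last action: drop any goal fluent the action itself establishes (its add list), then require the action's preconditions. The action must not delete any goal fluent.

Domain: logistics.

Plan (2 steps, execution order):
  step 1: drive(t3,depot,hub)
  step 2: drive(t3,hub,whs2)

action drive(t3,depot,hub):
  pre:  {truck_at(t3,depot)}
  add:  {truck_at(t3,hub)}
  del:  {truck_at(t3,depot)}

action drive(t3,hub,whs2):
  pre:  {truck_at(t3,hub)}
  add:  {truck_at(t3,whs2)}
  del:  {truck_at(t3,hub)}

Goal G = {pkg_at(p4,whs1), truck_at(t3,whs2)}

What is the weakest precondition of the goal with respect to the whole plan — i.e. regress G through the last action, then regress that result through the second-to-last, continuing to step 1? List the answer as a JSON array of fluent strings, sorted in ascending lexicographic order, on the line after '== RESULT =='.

Regress step by step:
  through step 2 (drive(t3,hub,whs2)): drop {truck_at(t3,whs2)}, keep {pkg_at(p4,whs1)}, require {truck_at(t3,hub)}
    → {pkg_at(p4,whs1), truck_at(t3,hub)}
  through step 1 (drive(t3,depot,hub)): drop {truck_at(t3,hub)}, keep {pkg_at(p4,whs1)}, require {truck_at(t3,depot)}
    → {pkg_at(p4,whs1), truck_at(t3,depot)}

== RESULT ==
["pkg_at(p4,whs1)", "truck_at(t3,depot)"]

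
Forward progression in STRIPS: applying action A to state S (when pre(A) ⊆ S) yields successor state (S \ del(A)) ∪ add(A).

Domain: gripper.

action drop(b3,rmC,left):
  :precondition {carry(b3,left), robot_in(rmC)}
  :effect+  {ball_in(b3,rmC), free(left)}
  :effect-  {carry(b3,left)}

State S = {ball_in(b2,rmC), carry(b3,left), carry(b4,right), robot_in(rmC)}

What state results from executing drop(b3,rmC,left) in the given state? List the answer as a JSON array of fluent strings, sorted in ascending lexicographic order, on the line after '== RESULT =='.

Compute (S \ del) ∪ add:
  pre ⊆ S: {carry(b3,left), robot_in(rmC)} ⊆ S  — applicable
  S \ del = {ball_in(b2,rmC), carry(b4,right), robot_in(rmC)}
  ∪ add   = {ball_in(b2,rmC), ball_in(b3,rmC), carry(b4,right), free(left), robot_in(rmC)}

== RESULT ==
["ball_in(b2,rmC)", "ball_in(b3,rmC)", "carry(b4,right)", "free(left)", "robot_in(rmC)"]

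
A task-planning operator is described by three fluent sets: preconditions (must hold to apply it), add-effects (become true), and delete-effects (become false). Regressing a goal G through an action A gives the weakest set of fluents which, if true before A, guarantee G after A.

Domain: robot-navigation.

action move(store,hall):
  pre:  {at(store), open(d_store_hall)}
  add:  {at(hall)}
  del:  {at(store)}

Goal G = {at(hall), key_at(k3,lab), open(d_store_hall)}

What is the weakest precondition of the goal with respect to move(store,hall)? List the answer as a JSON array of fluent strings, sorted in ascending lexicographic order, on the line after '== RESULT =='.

Compute (G \ add) ∪ pre:
  G ∩ del = {}  (empty — regression defined)
  G \ add = {at(hall), key_at(k3,lab), open(d_store_hall)} \ {at(hall)} = {key_at(k3,lab), open(d_store_hall)}
  ∪ pre   = {key_at(k3,lab), open(d_store_hall)} ∪ {at(store), open(d_store_hall)}
          = {at(store), key_at(k3,lab), open(d_store_hall)}

== RESULT ==
["at(store)", "key_at(k3,lab)", "open(d_store_hall)"]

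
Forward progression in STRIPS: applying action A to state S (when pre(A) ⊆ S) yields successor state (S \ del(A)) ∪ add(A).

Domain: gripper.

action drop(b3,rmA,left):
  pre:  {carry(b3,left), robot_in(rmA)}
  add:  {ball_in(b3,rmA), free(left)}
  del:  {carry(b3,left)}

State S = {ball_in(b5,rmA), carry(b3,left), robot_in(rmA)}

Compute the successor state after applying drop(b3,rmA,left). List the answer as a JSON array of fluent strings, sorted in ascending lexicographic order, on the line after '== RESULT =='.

Progress:
  pre ⊆ S: {carry(b3,left), robot_in(rmA)} ⊆ S  — applicable
  S \ del = {ball_in(b5,rmA), robot_in(rmA)}
  ∪ add   = {ball_in(b3,rmA), ball_in(b5,rmA), free(left), robot_in(rmA)}

== RESULT ==
["ball_in(b3,rmA)", "ball_in(b5,rmA)", "free(left)", "robot_in(rmA)"]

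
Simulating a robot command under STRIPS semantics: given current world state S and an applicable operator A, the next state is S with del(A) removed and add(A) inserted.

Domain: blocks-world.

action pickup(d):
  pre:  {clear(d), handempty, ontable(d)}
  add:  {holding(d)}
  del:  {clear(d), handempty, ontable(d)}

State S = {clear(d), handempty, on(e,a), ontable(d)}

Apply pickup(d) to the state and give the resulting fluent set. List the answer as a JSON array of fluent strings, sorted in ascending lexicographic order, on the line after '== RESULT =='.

Compute (S \ del) ∪ add:
  pre ⊆ S: {clear(d), handempty, ontable(d)} ⊆ S  — applicable
  S \ del = {on(e,a)}
  ∪ add   = {holding(d), on(e,a)}

== RESULT ==
["holding(d)", "on(e,a)"]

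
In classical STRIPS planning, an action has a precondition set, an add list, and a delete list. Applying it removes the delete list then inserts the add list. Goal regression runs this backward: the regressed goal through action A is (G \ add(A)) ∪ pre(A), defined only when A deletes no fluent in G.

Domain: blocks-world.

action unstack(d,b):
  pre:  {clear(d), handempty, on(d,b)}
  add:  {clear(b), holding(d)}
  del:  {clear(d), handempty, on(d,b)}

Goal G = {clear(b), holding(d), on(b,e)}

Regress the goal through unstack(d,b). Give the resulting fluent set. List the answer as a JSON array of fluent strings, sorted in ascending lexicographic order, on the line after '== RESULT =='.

Compute (G \ add) ∪ pre:
  G ∩ del = {}  (empty — regression defined)
  G \ add = {clear(b), holding(d), on(b,e)} \ {clear(b), holding(d)} = {on(b,e)}
  ∪ pre   = {on(b,e)} ∪ {clear(d), handempty, on(d,b)}
          = {clear(d), handempty, on(b,e), on(d,b)}

== RESULT ==
["clear(d)", "handempty", "on(b,e)", "on(d,b)"]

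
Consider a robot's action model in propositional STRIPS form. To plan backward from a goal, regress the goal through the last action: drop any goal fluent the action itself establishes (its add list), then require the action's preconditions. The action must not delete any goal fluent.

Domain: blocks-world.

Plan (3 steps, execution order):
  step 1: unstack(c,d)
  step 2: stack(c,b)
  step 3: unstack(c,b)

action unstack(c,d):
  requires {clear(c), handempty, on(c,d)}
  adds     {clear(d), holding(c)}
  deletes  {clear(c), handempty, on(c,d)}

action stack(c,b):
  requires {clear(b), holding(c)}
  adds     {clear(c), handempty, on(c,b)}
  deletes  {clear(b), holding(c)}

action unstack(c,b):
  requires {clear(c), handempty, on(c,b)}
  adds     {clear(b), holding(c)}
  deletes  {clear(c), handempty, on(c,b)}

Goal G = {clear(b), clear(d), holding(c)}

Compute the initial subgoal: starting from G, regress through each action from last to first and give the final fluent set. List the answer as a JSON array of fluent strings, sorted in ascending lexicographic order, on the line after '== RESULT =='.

Regress step by step:
  through step 3 (unstack(c,b)): drop {clear(b), holding(c)}, keep {clear(d)}, require {clear(c), handempty, on(c,b)}
    → {clear(c), clear(d), handempty, on(c,b)}
  through step 2 (stack(c,b)): drop {clear(c), handempty, on(c,b)}, keep {clear(d)}, require {clear(b), holding(c)}
    → {clear(b), clear(d), holding(c)}
  through step 1 (unstack(c,d)): drop {clear(d), holding(c)}, keep {clear(b)}, require {clear(c), handempty, on(c,d)}
    → {clear(b), clear(c), handempty, on(c,d)}

== RESULT ==
["clear(b)", "clear(c)", "handempty", "on(c,d)"]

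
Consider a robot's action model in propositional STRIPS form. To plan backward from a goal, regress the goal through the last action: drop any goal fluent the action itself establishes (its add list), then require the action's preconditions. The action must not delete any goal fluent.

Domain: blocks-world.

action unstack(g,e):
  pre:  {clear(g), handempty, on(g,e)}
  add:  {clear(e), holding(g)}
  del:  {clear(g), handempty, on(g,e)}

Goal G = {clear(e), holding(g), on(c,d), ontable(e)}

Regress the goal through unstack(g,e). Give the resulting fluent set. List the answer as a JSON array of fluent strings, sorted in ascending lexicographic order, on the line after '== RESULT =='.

Regress:
  G ∩ del = {}  (empty — regression defined)
  G \ add = {clear(e), holding(g), on(c,d), ontable(e)} \ {clear(e), holding(g)} = {on(c,d), ontable(e)}
  ∪ pre   = {on(c,d), ontable(e)} ∪ {clear(g), handempty, on(g,e)}
          = {clear(g), handempty, on(c,d), on(g,e), ontable(e)}

== RESULT ==
["clear(g)", "handempty", "on(c,d)", "on(g,e)", "ontable(e)"]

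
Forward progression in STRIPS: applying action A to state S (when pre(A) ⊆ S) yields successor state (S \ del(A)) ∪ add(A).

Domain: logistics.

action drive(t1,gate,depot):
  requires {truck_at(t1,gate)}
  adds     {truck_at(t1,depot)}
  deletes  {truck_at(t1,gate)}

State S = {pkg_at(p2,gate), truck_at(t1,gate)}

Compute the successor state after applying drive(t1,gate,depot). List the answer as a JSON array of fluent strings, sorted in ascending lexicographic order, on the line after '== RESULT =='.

Compute (S \ del) ∪ add:
  pre ⊆ S: {truck_at(t1,gate)} ⊆ S  — applicable
  S \ del = {pkg_at(p2,gate)}
  ∪ add   = {pkg_at(p2,gate), truck_at(t1,depot)}

== RESULT ==
["pkg_at(p2,gate)", "truck_at(t1,depot)"]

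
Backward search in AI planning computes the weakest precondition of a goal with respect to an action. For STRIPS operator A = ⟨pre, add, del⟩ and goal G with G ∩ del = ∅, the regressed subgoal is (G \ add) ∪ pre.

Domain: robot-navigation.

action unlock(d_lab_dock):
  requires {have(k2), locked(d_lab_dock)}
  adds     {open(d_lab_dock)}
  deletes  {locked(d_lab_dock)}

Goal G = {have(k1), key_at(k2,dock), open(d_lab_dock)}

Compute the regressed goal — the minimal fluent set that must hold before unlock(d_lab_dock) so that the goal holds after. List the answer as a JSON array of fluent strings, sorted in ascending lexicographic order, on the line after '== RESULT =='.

Compute (G \ add) ∪ pre:
  G ∩ del = {}  (empty — regression defined)
  G \ add = {have(k1), key_at(k2,dock), open(d_lab_dock)} \ {open(d_lab_dock)} = {have(k1), key_at(k2,dock)}
  ∪ pre   = {have(k1), key_at(k2,dock)} ∪ {have(k2), locked(d_lab_dock)}
          = {have(k1), have(k2), key_at(k2,dock), locked(d_lab_dock)}

== RESULT ==
["have(k1)", "have(k2)", "key_at(k2,dock)", "locked(d_lab_dock)"]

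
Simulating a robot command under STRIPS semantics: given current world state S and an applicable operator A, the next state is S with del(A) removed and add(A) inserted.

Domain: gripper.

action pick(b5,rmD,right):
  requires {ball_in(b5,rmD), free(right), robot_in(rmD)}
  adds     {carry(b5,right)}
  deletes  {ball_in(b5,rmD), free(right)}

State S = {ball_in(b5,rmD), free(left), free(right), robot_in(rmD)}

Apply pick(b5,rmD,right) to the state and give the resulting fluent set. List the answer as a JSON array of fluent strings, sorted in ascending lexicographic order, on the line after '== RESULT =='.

Progress:
  pre ⊆ S: {ball_in(b5,rmD), free(right), robot_in(rmD)} ⊆ S  — applicable
  S \ del = {free(left), robot_in(rmD)}
  ∪ add   = {carry(b5,right), free(left), robot_in(rmD)}

== RESULT ==
["carry(b5,right)", "free(left)", "robot_in(rmD)"]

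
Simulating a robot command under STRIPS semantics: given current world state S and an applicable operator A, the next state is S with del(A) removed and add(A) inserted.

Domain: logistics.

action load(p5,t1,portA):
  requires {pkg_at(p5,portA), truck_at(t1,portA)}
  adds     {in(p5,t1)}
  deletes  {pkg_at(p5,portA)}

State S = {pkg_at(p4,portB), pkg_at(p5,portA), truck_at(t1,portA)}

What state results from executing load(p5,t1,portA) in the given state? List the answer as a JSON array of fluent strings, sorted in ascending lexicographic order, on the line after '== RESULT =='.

Progress:
  pre ⊆ S: {pkg_at(p5,portA), truck_at(t1,portA)} ⊆ S  — applicable
  S \ del = {pkg_at(p4,portB), truck_at(t1,portA)}
  ∪ add   = {in(p5,t1), pkg_at(p4,portB), truck_at(t1,portA)}

== RESULT ==
["in(p5,t1)", "pkg_at(p4,portB)", "truck_at(t1,portA)"]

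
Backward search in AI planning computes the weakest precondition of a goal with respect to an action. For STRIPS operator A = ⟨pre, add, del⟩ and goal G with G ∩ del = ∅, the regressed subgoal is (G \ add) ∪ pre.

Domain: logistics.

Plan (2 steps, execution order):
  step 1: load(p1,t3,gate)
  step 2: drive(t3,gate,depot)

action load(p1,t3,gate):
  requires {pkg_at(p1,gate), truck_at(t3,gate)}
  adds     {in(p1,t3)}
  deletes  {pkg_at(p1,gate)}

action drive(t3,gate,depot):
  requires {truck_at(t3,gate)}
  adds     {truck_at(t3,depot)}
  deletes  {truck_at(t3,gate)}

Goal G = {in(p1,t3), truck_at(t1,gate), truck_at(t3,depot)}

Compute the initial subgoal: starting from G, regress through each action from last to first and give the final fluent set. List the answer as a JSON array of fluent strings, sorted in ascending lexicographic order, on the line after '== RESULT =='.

Regress step by step:
  through step 2 (drive(t3,gate,depot)): drop {truck_at(t3,depot)}, keep {in(p1,t3), truck_at(t1,gate)}, require {truck_at(t3,gate)}
    → {in(p1,t3), truck_at(t1,gate), truck_at(t3,gate)}
  through step 1 (load(p1,t3,gate)): drop {in(p1,t3)}, keep {truck_at(t1,gate), truck_at(t3,gate)}, require {pkg_at(p1,gate), truck_at(t3,gate)}
    → {pkg_at(p1,gate), truck_at(t1,gate), truck_at(t3,gate)}

== RESULT ==
["pkg_at(p1,gate)", "truck_at(t1,gate)", "truck_at(t3,gate)"]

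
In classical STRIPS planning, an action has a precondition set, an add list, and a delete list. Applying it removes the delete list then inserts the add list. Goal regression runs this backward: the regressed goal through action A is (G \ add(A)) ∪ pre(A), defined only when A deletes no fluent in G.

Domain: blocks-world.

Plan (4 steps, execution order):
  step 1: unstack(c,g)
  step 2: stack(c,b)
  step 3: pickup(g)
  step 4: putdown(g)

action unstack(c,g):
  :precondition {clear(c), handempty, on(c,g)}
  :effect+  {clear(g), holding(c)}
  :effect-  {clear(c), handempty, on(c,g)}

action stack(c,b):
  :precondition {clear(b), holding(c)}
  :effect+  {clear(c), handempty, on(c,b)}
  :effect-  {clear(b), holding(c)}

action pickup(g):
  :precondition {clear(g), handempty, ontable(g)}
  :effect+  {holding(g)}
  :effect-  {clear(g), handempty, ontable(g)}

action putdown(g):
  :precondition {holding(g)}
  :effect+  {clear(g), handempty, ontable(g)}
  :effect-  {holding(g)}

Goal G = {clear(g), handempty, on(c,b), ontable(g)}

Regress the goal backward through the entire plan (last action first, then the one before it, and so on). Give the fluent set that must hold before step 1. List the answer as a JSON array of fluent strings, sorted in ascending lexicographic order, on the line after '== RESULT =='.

Regress step by step:
  through step 4 (putdown(g)): drop {clear(g), handempty, ontable(g)}, keep {on(c,b)}, require {holding(g)}
    → {holding(g), on(c,b)}
  through step 3 (pickup(g)): drop {holding(g)}, keep {on(c,b)}, require {clear(g), handempty, ontable(g)}
    → {clear(g), handempty, on(c,b), ontable(g)}
  through step 2 (stack(c,b)): drop {handempty, on(c,b)}, keep {clear(g), ontable(g)}, require {clear(b), holding(c)}
    → {clear(b), clear(g), holding(c), ontable(g)}
  through step 1 (unstack(c,g)): drop {clear(g), holding(c)}, keep {clear(b), ontable(g)}, require {clear(c), handempty, on(c,g)}
    → {clear(b), clear(c), handempty, on(c,g), ontable(g)}

== RESULT ==
["clear(b)", "clear(c)", "handempty", "on(c,g)", "ontable(g)"]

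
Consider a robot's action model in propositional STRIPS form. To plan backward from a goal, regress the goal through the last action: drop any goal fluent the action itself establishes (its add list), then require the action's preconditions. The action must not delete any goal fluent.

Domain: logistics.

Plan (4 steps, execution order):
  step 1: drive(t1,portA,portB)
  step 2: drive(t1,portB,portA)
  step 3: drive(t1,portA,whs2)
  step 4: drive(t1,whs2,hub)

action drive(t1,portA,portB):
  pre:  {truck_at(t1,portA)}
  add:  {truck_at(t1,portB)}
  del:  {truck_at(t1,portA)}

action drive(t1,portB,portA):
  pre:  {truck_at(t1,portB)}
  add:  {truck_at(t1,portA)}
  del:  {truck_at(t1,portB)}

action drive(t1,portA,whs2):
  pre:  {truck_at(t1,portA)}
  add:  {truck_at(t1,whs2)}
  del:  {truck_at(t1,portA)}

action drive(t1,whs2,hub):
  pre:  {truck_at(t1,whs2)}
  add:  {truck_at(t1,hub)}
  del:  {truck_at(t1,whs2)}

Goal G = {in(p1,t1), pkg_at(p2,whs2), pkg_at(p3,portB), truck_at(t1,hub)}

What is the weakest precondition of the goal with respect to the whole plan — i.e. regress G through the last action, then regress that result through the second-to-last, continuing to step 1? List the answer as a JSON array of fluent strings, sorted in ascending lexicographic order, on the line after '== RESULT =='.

Regress step by step:
  through step 4 (drive(t1,whs2,hub)): drop {truck_at(t1,hub)}, keep {in(p1,t1), pkg_at(p2,whs2), pkg_at(p3,portB)}, require {truck_at(t1,whs2)}
    → {in(p1,t1), pkg_at(p2,whs2), pkg_at(p3,portB), truck_at(t1,whs2)}
  through step 3 (drive(t1,portA,whs2)): drop {truck_at(t1,whs2)}, keep {in(p1,t1), pkg_at(p2,whs2), pkg_at(p3,portB)}, require {truck_at(t1,portA)}
    → {in(p1,t1), pkg_at(p2,whs2), pkg_at(p3,portB), truck_at(t1,portA)}
  through step 2 (drive(t1,portB,portA)): drop {truck_at(t1,portA)}, keep {in(p1,t1), pkg_at(p2,whs2), pkg_at(p3,portB)}, require {truck_at(t1,portB)}
    → {in(p1,t1), pkg_at(p2,whs2), pkg_at(p3,portB), truck_at(t1,portB)}
  through step 1 (drive(t1,portA,portB)): drop {truck_at(t1,portB)}, keep {in(p1,t1), pkg_at(p2,whs2), pkg_at(p3,portB)}, require {truck_at(t1,portA)}
    → {in(p1,t1), pkg_at(p2,whs2), pkg_at(p3,portB), truck_at(t1,portA)}

== RESULT ==
["in(p1,t1)", "pkg_at(p2,whs2)", "pkg_at(p3,portB)", "truck_at(t1,portA)"]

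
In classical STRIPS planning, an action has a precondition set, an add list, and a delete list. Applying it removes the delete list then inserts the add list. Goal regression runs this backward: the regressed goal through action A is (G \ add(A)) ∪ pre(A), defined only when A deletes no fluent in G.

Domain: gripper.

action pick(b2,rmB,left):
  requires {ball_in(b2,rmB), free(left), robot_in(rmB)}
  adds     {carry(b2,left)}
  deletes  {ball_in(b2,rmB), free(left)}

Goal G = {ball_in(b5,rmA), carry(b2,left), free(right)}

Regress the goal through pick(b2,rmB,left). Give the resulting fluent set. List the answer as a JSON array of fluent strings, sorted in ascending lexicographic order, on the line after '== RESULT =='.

Compute (G \ add) ∪ pre:
  G ∩ del = {}  (empty — regression defined)
  G \ add = {ball_in(b5,rmA), carry(b2,left), free(right)} \ {carry(b2,left)} = {ball_in(b5,rmA), free(right)}
  ∪ pre   = {ball_in(b5,rmA), free(right)} ∪ {ball_in(b2,rmB), free(left), robot_in(rmB)}
          = {ball_in(b2,rmB), ball_in(b5,rmA), free(left), free(right), robot_in(rmB)}

== RESULT ==
["ball_in(b2,rmB)", "ball_in(b5,rmA)", "free(left)", "free(right)", "robot_in(rmB)"]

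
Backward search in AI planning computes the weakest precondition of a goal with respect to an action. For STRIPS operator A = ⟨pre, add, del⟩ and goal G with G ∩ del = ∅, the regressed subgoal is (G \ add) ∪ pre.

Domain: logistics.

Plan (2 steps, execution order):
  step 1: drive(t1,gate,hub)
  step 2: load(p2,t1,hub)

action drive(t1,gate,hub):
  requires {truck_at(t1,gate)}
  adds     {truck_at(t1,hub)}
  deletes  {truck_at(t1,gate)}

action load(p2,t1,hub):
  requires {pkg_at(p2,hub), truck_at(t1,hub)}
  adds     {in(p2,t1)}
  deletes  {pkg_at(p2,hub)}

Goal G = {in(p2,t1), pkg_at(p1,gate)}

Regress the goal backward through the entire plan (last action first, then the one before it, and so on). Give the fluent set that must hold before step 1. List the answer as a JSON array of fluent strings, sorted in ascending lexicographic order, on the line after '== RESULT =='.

Regress step by step:
  through step 2 (load(p2,t1,hub)): drop {in(p2,t1)}, keep {pkg_at(p1,gate)}, require {pkg_at(p2,hub), truck_at(t1,hub)}
    → {pkg_at(p1,gate), pkg_at(p2,hub), truck_at(t1,hub)}
  through step 1 (drive(t1,gate,hub)): drop {truck_at(t1,hub)}, keep {pkg_at(p1,gate), pkg_at(p2,hub)}, require {truck_at(t1,gate)}
    → {pkg_at(p1,gate), pkg_at(p2,hub), truck_at(t1,gate)}

== RESULT ==
["pkg_at(p1,gate)", "pkg_at(p2,hub)", "truck_at(t1,gate)"]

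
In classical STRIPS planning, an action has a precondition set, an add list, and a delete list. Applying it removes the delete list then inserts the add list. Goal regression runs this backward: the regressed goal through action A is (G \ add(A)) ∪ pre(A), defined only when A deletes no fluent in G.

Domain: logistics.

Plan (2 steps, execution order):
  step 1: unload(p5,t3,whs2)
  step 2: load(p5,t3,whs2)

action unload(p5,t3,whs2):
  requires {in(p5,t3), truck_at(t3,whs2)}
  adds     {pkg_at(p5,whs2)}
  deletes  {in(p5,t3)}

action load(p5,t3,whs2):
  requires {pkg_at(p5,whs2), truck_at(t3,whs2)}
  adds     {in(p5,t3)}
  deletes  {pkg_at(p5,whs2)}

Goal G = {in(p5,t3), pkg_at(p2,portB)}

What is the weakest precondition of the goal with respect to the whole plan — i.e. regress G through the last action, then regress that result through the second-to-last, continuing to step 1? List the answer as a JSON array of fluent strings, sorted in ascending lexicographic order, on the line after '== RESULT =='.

Regress step by step:
  through step 2 (load(p5,t3,whs2)): drop {in(p5,t3)}, keep {pkg_at(p2,portB)}, require {pkg_at(p5,whs2), truck_at(t3,whs2)}
    → {pkg_at(p2,portB), pkg_at(p5,whs2), truck_at(t3,whs2)}
  through step 1 (unload(p5,t3,whs2)): drop {pkg_at(p5,whs2)}, keep {pkg_at(p2,portB), truck_at(t3,whs2)}, require {in(p5,t3), truck_at(t3,whs2)}
    → {in(p5,t3), pkg_at(p2,portB), truck_at(t3,whs2)}

== RESULT ==
["in(p5,t3)", "pkg_at(p2,portB)", "truck_at(t3,whs2)"]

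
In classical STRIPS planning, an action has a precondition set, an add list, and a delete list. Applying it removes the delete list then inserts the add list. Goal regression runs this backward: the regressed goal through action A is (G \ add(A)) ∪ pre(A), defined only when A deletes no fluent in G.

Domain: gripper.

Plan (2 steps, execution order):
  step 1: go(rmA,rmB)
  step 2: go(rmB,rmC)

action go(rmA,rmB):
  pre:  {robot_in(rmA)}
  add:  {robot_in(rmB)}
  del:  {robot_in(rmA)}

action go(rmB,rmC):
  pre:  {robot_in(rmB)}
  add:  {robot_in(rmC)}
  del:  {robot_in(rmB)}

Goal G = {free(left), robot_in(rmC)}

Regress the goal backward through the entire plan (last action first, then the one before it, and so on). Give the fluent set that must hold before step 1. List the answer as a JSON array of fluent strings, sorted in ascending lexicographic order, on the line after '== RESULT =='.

Work backward from the goal:
  through step 2 (go(rmB,rmC)): drop {robot_in(rmC)}, keep {free(left)}, require {robot_in(rmB)}
    → {free(left), robot_in(rmB)}
  through step 1 (go(rmA,rmB)): drop {robot_in(rmB)}, keep {free(left)}, require {robot_in(rmA)}
    → {free(left), robot_in(rmA)}

== RESULT ==
["free(left)", "robot_in(rmA)"]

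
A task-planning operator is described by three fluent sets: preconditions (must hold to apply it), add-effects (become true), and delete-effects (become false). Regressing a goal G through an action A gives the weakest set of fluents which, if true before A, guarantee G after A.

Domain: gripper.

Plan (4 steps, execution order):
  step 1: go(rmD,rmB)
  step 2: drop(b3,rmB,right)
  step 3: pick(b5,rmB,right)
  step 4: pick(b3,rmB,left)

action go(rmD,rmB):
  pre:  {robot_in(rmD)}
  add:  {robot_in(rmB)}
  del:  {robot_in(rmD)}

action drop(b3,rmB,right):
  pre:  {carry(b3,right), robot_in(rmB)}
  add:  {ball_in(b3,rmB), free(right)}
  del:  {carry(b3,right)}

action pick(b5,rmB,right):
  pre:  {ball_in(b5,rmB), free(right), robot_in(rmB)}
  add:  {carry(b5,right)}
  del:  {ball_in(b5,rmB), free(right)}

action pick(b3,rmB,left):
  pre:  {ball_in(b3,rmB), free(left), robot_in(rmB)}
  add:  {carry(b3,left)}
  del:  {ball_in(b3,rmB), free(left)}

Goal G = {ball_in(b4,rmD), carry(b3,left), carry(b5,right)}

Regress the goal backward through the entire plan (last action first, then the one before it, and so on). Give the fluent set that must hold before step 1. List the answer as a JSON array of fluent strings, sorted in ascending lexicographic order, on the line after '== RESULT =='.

Work backward from the goal:
  through step 4 (pick(b3,rmB,left)): drop {carry(b3,left)}, keep {ball_in(b4,rmD), carry(b5,right)}, require {ball_in(b3,rmB), free(left), robot_in(rmB)}
    → {ball_in(b3,rmB), ball_in(b4,rmD), carry(b5,right), free(left), robot_in(rmB)}
  through step 3 (pick(b5,rmB,right)): drop {carry(b5,right)}, keep {ball_in(b3,rmB), ball_in(b4,rmD), free(left), robot_in(rmB)}, require {ball_in(b5,rmB), free(right), robot_in(rmB)}
    → {ball_in(b3,rmB), ball_in(b4,rmD), ball_in(b5,rmB), free(left), free(right), robot_in(rmB)}
  through step 2 (drop(b3,rmB,right)): drop {ball_in(b3,rmB), free(right)}, keep {ball_in(b4,rmD), ball_in(b5,rmB), free(left), robot_in(rmB)}, require {carry(b3,right), robot_in(rmB)}
    → {ball_in(b4,rmD), ball_in(b5,rmB), carry(b3,right), free(left), robot_in(rmB)}
  through step 1 (go(rmD,rmB)): drop {robot_in(rmB)}, keep {ball_in(b4,rmD), ball_in(b5,rmB), carry(b3,right), free(left)}, require {robot_in(rmD)}
    → {ball_in(b4,rmD), ball_in(b5,rmB), carry(b3,right), free(left), robot_in(rmD)}

== RESULT ==
["ball_in(b4,rmD)", "ball_in(b5,rmB)", "carry(b3,right)", "free(left)", "robot_in(rmD)"]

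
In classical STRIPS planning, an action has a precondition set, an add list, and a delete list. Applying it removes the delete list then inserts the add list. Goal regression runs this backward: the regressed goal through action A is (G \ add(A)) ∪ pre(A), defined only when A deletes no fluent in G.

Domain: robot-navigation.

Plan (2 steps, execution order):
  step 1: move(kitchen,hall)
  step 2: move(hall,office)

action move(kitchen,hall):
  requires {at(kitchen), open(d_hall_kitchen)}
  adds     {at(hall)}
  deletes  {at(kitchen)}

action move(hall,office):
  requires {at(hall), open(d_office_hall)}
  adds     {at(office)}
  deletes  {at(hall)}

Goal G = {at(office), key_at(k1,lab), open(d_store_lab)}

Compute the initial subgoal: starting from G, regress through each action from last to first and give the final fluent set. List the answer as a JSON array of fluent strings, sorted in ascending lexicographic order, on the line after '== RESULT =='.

Regress step by step:
  through step 2 (move(hall,office)): drop {at(office)}, keep {key_at(k1,lab), open(d_store_lab)}, require {at(hall), open(d_office_hall)}
    → {at(hall), key_at(k1,lab), open(d_office_hall), open(d_store_lab)}
  through step 1 (move(kitchen,hall)): drop {at(hall)}, keep {key_at(k1,lab), open(d_office_hall), open(d_store_lab)}, require {at(kitchen), open(d_hall_kitchen)}
    → {at(kitchen), key_at(k1,lab), open(d_hall_kitchen), open(d_office_hall), open(d_store_lab)}

== RESULT ==
["at(kitchen)", "key_at(k1,lab)", "open(d_hall_kitchen)", "open(d_office_hall)", "open(d_store_lab)"]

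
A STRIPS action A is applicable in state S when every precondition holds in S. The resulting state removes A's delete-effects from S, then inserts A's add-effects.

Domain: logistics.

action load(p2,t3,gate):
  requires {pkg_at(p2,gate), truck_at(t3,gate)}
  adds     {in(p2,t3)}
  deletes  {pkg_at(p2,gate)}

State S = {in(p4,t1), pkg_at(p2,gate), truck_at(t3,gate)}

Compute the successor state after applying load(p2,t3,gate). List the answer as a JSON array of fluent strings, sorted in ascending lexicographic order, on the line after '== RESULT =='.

Compute (S \ del) ∪ add:
  pre ⊆ S: {pkg_at(p2,gate), truck_at(t3,gate)} ⊆ S  — applicable
  S \ del = {in(p4,t1), truck_at(t3,gate)}
  ∪ add   = {in(p2,t3), in(p4,t1), truck_at(t3,gate)}

== RESULT ==
["in(p2,t3)", "in(p4,t1)", "truck_at(t3,gate)"]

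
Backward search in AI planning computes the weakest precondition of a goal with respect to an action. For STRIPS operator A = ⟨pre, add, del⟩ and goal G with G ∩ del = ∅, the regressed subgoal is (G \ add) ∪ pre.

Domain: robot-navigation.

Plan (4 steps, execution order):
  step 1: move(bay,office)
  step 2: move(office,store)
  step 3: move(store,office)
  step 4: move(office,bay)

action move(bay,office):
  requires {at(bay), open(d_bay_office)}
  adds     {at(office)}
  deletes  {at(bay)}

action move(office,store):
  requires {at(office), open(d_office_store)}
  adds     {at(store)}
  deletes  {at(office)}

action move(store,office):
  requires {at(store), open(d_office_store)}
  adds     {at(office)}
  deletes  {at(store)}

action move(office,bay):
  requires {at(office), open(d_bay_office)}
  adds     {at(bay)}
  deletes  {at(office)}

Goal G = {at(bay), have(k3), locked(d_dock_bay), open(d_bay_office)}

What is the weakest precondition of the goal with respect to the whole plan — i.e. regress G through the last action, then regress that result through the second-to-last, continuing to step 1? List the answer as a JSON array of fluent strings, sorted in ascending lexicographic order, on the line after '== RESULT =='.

Work backward from the goal:
  through step 4 (move(office,bay)): drop {at(bay)}, keep {have(k3), locked(d_dock_bay), open(d_bay_office)}, require {at(office), open(d_bay_office)}
    → {at(office), have(k3), locked(d_dock_bay), open(d_bay_office)}
  through step 3 (move(store,office)): drop {at(office)}, keep {have(k3), locked(d_dock_bay), open(d_bay_office)}, require {at(store), open(d_office_store)}
    → {at(store), have(k3), locked(d_dock_bay), open(d_bay_office), open(d_office_store)}
  through step 2 (move(office,store)): drop {at(store)}, keep {have(k3), locked(d_dock_bay), open(d_bay_office), open(d_office_store)}, require {at(office), open(d_office_store)}
    → {at(office), have(k3), locked(d_dock_bay), open(d_bay_office), open(d_office_store)}
  through step 1 (move(bay,office)): drop {at(office)}, keep {have(k3), locked(d_dock_bay), open(d_bay_office), open(d_office_store)}, require {at(bay), open(d_bay_office)}
    → {at(bay), have(k3), locked(d_dock_bay), open(d_bay_office), open(d_office_store)}

== RESULT ==
["at(bay)", "have(k3)", "locked(d_dock_bay)", "open(d_bay_office)", "open(d_office_store)"]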